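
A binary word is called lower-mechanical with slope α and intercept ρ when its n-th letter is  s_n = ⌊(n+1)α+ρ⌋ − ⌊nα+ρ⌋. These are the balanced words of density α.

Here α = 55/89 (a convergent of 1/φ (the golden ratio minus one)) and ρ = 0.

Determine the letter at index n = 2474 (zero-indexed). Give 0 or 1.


(n+1)α + ρ = (2475·55) / 89 = 136125/89
nα + ρ     = (2474·55) / 89 = 136070/89
⌊136125/89⌋ = 1529,  ⌊136070/89⌋ = 1528
s_{2474} = 1529 − 1528 = 1

1


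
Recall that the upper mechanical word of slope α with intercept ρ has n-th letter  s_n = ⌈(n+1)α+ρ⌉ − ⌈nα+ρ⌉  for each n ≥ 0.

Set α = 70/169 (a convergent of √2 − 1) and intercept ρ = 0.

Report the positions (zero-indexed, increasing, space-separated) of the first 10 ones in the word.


0 2 4 7 9 12 14 16 19 21

n=0: ⌈70/169⌉−⌈0/169⌉ = 1−0 = 1  ← one
n=1: ⌈140/169⌉−⌈70/169⌉ = 1−1 = 0
n=2: ⌈210/169⌉−⌈140/169⌉ = 2−1 = 1  ← one
n=3: ⌈280/169⌉−⌈210/169⌉ = 2−2 = 0
n=4: ⌈350/169⌉−⌈280/169⌉ = 3−2 = 1  ← one
n=5: ⌈420/169⌉−⌈350/169⌉ = 3−3 = 0
n=6: ⌈490/169⌉−⌈420/169⌉ = 3−3 = 0
n=7: ⌈560/169⌉−⌈490/169⌉ = 4−3 = 1  ← one
n=8: ⌈630/169⌉−⌈560/169⌉ = 4−4 = 0
n=9: ⌈700/169⌉−⌈630/169⌉ = 5−4 = 1  ← one
n=10: ⌈770/169⌉−⌈700/169⌉ = 5−5 = 0
n=11: ⌈840/169⌉−⌈770/169⌉ = 5−5 = 0
n=12: ⌈910/169⌉−⌈840/169⌉ = 6−5 = 1  ← one
n=13: ⌈980/169⌉−⌈910/169⌉ = 6−6 = 0
n=14: ⌈1050/169⌉−⌈980/169⌉ = 7−6 = 1  ← one
n=15: ⌈1120/169⌉−⌈1050/169⌉ = 7−7 = 0
n=16: ⌈1190/169⌉−⌈1120/169⌉ = 8−7 = 1  ← one
n=17: ⌈1260/169⌉−⌈1190/169⌉ = 8−8 = 0
n=18: ⌈1330/169⌉−⌈1260/169⌉ = 8−8 = 0
n=19: ⌈1400/169⌉−⌈1330/169⌉ = 9−8 = 1  ← one
n=20: ⌈1470/169⌉−⌈1400/169⌉ = 9−9 = 0
n=21: ⌈1540/169⌉−⌈1470/169⌉ = 10−9 = 1  ← one
positions of the first 10 ones: 0 2 4 7 9 12 14 16 19 21


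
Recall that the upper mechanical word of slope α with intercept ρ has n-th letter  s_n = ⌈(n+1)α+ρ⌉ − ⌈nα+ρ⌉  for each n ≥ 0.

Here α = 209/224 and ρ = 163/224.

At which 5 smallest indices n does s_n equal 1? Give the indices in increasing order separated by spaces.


0 1 2 3 4

n=0: ⌈372/224⌉−⌈163/224⌉ = 2−1 = 1  ← one
n=1: ⌈581/224⌉−⌈372/224⌉ = 3−2 = 1  ← one
n=2: ⌈790/224⌉−⌈581/224⌉ = 4−3 = 1  ← one
n=3: ⌈999/224⌉−⌈790/224⌉ = 5−4 = 1  ← one
n=4: ⌈1208/224⌉−⌈999/224⌉ = 6−5 = 1  ← one
positions of the first 5 ones: 0 1 2 3 4


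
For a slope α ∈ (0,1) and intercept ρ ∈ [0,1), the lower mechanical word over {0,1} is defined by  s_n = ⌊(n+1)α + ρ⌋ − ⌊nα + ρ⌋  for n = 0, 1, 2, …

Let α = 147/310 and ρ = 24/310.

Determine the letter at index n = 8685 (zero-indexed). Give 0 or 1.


(n+1)α + ρ = (8686·147 + 24) / 310 = 1276866/310
nα + ρ     = (8685·147 + 24) / 310 = 1276719/310
⌊1276866/310⌋ = 4118,  ⌊1276719/310⌋ = 4118
s_{8685} = 4118 − 4118 = 0

0


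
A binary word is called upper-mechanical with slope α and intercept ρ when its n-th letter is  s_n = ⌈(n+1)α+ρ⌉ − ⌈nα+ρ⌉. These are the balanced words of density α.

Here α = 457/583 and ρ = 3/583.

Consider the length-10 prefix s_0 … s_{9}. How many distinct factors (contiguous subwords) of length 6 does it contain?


t_n = ⌈(n·457+3)/583⌉ for n = 0 … 10:
  n=0…9: ⌈3/583⌉=1 ⌈460/583⌉=1 ⌈917/583⌉=2 ⌈1374/583⌉=3 ⌈1831/583⌉=4 ⌈2288/583⌉=4 ⌈2745/583⌉=5 ⌈3202/583⌉=6 ⌈3659/583⌉=7 ⌈4116/583⌉=8
  n=10: ⌈4573/583⌉=8
s_n = t_(n+1) − t_n for n = 0 … 9 gives
prefix = 0111011110
slide a length-6 window over [0..5] … [4..9] (5 windows); first occurrence of each distinct factor:
  [  0..  5] 011101
  [  1..  6] 111011
  [  2..  7] 110111
  [  3..  8] 101111
  [  4..  9] 011110
distinct factors: {011101, 011110, 101111, 110111, 111011}
count = 5  (Sturmian bound for length 6 is 7)

5


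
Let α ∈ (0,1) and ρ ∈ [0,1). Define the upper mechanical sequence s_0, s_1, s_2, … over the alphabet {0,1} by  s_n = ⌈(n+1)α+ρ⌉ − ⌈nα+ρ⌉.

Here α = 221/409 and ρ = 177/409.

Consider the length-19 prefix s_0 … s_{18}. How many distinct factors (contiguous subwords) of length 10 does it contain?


t_n = ⌈(n·221+177)/409⌉ for n = 0 … 19:
  n=0…9: ⌈177/409⌉=1 ⌈398/409⌉=1 ⌈619/409⌉=2 ⌈840/409⌉=3 ⌈1061/409⌉=3 ⌈1282/409⌉=4 ⌈1503/409⌉=4 ⌈1724/409⌉=5 ⌈1945/409⌉=5 ⌈2166/409⌉=6
  n=10…19: ⌈2387/409⌉=6 ⌈2608/409⌉=7 ⌈2829/409⌉=7 ⌈3050/409⌉=8 ⌈3271/409⌉=8 ⌈3492/409⌉=9 ⌈3713/409⌉=10 ⌈3934/409⌉=10 ⌈4155/409⌉=11 ⌈4376/409⌉=11
s_n = t_(n+1) − t_n for n = 0 … 18 gives
prefix = 0110101010101011010
slide a length-10 window over [0..9] … [9..18] (10 windows); first occurrence of each distinct factor:
  [  0..  9] 0110101010
  [  1.. 10] 1101010101
  [  2.. 11] 1010101010
  [  3.. 12] 0101010101
  [  6.. 15] 1010101011
  [  7.. 16] 0101010110
  [  8.. 17] 1010101101
  [  9.. 18] 0101011010
  (the other 2 windows repeat one of these)
distinct factors: {0101010101, 0101010110, 0101011010, 0110101010, 1010101010, 1010101011, 1010101101, 1101010101}
count = 8  (Sturmian bound for length 10 is 11)

8


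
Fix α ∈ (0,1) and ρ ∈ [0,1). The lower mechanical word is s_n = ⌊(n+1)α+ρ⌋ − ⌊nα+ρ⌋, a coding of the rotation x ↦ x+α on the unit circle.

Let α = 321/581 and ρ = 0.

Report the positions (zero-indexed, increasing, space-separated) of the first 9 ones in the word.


1 3 5 7 9 10 12 14 16

n=0: ⌊321/581⌋−⌊0/581⌋ = 0−0 = 0
n=1: ⌊642/581⌋−⌊321/581⌋ = 1−0 = 1  ← one
n=2: ⌊963/581⌋−⌊642/581⌋ = 1−1 = 0
n=3: ⌊1284/581⌋−⌊963/581⌋ = 2−1 = 1  ← one
n=4: ⌊1605/581⌋−⌊1284/581⌋ = 2−2 = 0
n=5: ⌊1926/581⌋−⌊1605/581⌋ = 3−2 = 1  ← one
n=6: ⌊2247/581⌋−⌊1926/581⌋ = 3−3 = 0
n=7: ⌊2568/581⌋−⌊2247/581⌋ = 4−3 = 1  ← one
n=8: ⌊2889/581⌋−⌊2568/581⌋ = 4−4 = 0
n=9: ⌊3210/581⌋−⌊2889/581⌋ = 5−4 = 1  ← one
n=10: ⌊3531/581⌋−⌊3210/581⌋ = 6−5 = 1  ← one
n=11: ⌊3852/581⌋−⌊3531/581⌋ = 6−6 = 0
n=12: ⌊4173/581⌋−⌊3852/581⌋ = 7−6 = 1  ← one
n=13: ⌊4494/581⌋−⌊4173/581⌋ = 7−7 = 0
n=14: ⌊4815/581⌋−⌊4494/581⌋ = 8−7 = 1  ← one
n=15: ⌊5136/581⌋−⌊4815/581⌋ = 8−8 = 0
n=16: ⌊5457/581⌋−⌊5136/581⌋ = 9−8 = 1  ← one
positions of the first 9 ones: 1 3 5 7 9 10 12 14 16


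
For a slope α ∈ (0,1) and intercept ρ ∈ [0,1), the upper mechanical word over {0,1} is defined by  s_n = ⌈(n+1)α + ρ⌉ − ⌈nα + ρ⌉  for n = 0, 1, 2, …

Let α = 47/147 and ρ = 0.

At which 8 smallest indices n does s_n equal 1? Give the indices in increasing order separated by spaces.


n=0: ⌈47/147⌉−⌈0/147⌉ = 1−0 = 1  ← one
n=1: ⌈94/147⌉−⌈47/147⌉ = 1−1 = 0
n=2: ⌈141/147⌉−⌈94/147⌉ = 1−1 = 0
n=3: ⌈188/147⌉−⌈141/147⌉ = 2−1 = 1  ← one
n=4: ⌈235/147⌉−⌈188/147⌉ = 2−2 = 0
n=5: ⌈282/147⌉−⌈235/147⌉ = 2−2 = 0
n=6: ⌈329/147⌉−⌈282/147⌉ = 3−2 = 1  ← one
n=7: ⌈376/147⌉−⌈329/147⌉ = 3−3 = 0
n=8: ⌈423/147⌉−⌈376/147⌉ = 3−3 = 0
n=9: ⌈470/147⌉−⌈423/147⌉ = 4−3 = 1  ← one
n=10: ⌈517/147⌉−⌈470/147⌉ = 4−4 = 0
n=11: ⌈564/147⌉−⌈517/147⌉ = 4−4 = 0
n=12: ⌈611/147⌉−⌈564/147⌉ = 5−4 = 1  ← one
n=13: ⌈658/147⌉−⌈611/147⌉ = 5−5 = 0
n=14: ⌈705/147⌉−⌈658/147⌉ = 5−5 = 0
n=15: ⌈752/147⌉−⌈705/147⌉ = 6−5 = 1  ← one
n=16: ⌈799/147⌉−⌈752/147⌉ = 6−6 = 0
n=17: ⌈846/147⌉−⌈799/147⌉ = 6−6 = 0
n=18: ⌈893/147⌉−⌈846/147⌉ = 7−6 = 1  ← one
n=19: ⌈940/147⌉−⌈893/147⌉ = 7−7 = 0
n=20: ⌈987/147⌉−⌈940/147⌉ = 7−7 = 0
n=21: ⌈1034/147⌉−⌈987/147⌉ = 8−7 = 1  ← one
positions of the first 8 ones: 0 3 6 9 12 15 18 21

0 3 6 9 12 15 18 21


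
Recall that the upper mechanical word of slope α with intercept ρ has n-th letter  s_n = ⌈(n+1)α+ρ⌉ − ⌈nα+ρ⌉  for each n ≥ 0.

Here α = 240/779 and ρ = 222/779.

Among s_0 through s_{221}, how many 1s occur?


#1s = Σ_{n=0}^{221} s_n = Σ_{n=0}^{221} (⌈(n+1)α+ρ⌉ − ⌈nα+ρ⌉)
the sum telescopes: every ⌈nα+ρ⌉ with 0 < n < 222 appears once with + and once with −, leaving ⌈222α+ρ⌉ − ⌈0·α+ρ⌉
222α + ρ = (222·240 + 222) / 779 = 53502/779
ρ = 222/779
⌈53502/779⌉ = 69,  ⌈222/779⌉ = 1
#1s = 69 − 1 = 68

68


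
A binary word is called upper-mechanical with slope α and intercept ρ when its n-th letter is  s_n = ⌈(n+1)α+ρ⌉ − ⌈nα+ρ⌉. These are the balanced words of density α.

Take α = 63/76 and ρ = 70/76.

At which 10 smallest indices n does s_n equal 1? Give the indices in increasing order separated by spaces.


n=0: ⌈133/76⌉−⌈70/76⌉ = 2−1 = 1  ← one
n=1: ⌈196/76⌉−⌈133/76⌉ = 3−2 = 1  ← one
n=2: ⌈259/76⌉−⌈196/76⌉ = 4−3 = 1  ← one
n=3: ⌈322/76⌉−⌈259/76⌉ = 5−4 = 1  ← one
n=4: ⌈385/76⌉−⌈322/76⌉ = 6−5 = 1  ← one
n=5: ⌈448/76⌉−⌈385/76⌉ = 6−6 = 0
n=6: ⌈511/76⌉−⌈448/76⌉ = 7−6 = 1  ← one
n=7: ⌈574/76⌉−⌈511/76⌉ = 8−7 = 1  ← one
n=8: ⌈637/76⌉−⌈574/76⌉ = 9−8 = 1  ← one
n=9: ⌈700/76⌉−⌈637/76⌉ = 10−9 = 1  ← one
n=10: ⌈763/76⌉−⌈700/76⌉ = 11−10 = 1  ← one
positions of the first 10 ones: 0 1 2 3 4 6 7 8 9 10

0 1 2 3 4 6 7 8 9 10


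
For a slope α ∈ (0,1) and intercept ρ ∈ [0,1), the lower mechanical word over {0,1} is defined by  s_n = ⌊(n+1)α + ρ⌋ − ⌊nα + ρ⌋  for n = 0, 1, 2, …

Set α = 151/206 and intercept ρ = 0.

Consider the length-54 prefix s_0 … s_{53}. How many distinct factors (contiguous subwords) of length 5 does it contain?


t_n = ⌊(n·151)/206⌋ for n = 0 … 54:
  n=0…9: ⌊0/206⌋=0 ⌊151/206⌋=0 ⌊302/206⌋=1 ⌊453/206⌋=2 ⌊604/206⌋=2 ⌊755/206⌋=3 ⌊906/206⌋=4 ⌊1057/206⌋=5 ⌊1208/206⌋=5 ⌊1359/206⌋=6
  n=10…19: ⌊1510/206⌋=7 ⌊1661/206⌋=8 ⌊1812/206⌋=8 ⌊1963/206⌋=9 ⌊2114/206⌋=10 ⌊2265/206⌋=10 ⌊2416/206⌋=11 ⌊2567/206⌋=12 ⌊2718/206⌋=13 ⌊2869/206⌋=13
  n=20…29: ⌊3020/206⌋=14 ⌊3171/206⌋=15 ⌊3322/206⌋=16 ⌊3473/206⌋=16 ⌊3624/206⌋=17 ⌊3775/206⌋=18 ⌊3926/206⌋=19 ⌊4077/206⌋=19 ⌊4228/206⌋=20 ⌊4379/206⌋=21
  n=30…39: ⌊4530/206⌋=21 ⌊4681/206⌋=22 ⌊4832/206⌋=23 ⌊4983/206⌋=24 ⌊5134/206⌋=24 ⌊5285/206⌋=25 ⌊5436/206⌋=26 ⌊5587/206⌋=27 ⌊5738/206⌋=27 ⌊5889/206⌋=28
  n=40…49: ⌊6040/206⌋=29 ⌊6191/206⌋=30 ⌊6342/206⌋=30 ⌊6493/206⌋=31 ⌊6644/206⌋=32 ⌊6795/206⌋=32 ⌊6946/206⌋=33 ⌊7097/206⌋=34 ⌊7248/206⌋=35 ⌊7399/206⌋=35
  n=50…54: ⌊7550/206⌋=36 ⌊7701/206⌋=37 ⌊7852/206⌋=38 ⌊8003/206⌋=38 ⌊8154/206⌋=39
s_n = t_(n+1) − t_n for n = 0 … 53 gives
prefix = 011011101110110111011101110110111011101110110111011101
slide a length-5 window over [0..4] … [49..53] (50 windows); first occurrence of each distinct factor:
  [  0..  4] 01101
  [  1..  5] 11011
  [  2..  6] 10111
  [  3..  7] 01110
  [  4..  8] 11101
  [ 10.. 14] 10110
  (the other 44 windows repeat one of these)
distinct factors: {01101, 01110, 10110, 10111, 11011, 11101}
count = 6  (Sturmian bound for length 5 is 6)

6


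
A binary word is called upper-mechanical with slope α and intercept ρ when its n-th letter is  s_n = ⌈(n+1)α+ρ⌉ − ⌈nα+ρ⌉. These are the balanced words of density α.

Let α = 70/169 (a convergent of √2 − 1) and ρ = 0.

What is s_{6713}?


(n+1)α + ρ = (6714·70) / 169 = 469980/169
nα + ρ     = (6713·70) / 169 = 469910/169
⌈469980/169⌉ = 2781,  ⌈469910/169⌉ = 2781
s_{6713} = 2781 − 2781 = 0

0


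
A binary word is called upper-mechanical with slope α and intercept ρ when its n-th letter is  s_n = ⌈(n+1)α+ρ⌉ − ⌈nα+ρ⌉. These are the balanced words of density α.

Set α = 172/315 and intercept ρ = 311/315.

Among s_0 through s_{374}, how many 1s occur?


205

#1s = Σ_{n=0}^{374} s_n = Σ_{n=0}^{374} (⌈(n+1)α+ρ⌉ − ⌈nα+ρ⌉)
the sum telescopes: every ⌈nα+ρ⌉ with 0 < n < 375 appears once with + and once with −, leaving ⌈375α+ρ⌉ − ⌈0·α+ρ⌉
375α + ρ = (375·172 + 311) / 315 = 64811/315
ρ = 311/315
⌈64811/315⌉ = 206,  ⌈311/315⌉ = 1
#1s = 206 − 1 = 205


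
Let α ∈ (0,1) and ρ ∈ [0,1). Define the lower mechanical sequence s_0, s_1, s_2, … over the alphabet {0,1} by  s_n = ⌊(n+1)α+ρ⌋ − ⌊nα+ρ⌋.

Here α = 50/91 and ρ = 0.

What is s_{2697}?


1

(n+1)α + ρ = (2698·50) / 91 = 134900/91
nα + ρ     = (2697·50) / 91 = 134850/91
⌊134900/91⌋ = 1482,  ⌊134850/91⌋ = 1481
s_{2697} = 1482 − 1481 = 1


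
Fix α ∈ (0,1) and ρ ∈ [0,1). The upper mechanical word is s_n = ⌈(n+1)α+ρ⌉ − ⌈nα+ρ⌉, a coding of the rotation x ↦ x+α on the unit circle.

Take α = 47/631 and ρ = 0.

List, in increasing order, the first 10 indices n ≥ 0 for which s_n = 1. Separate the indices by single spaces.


n=0: ⌈47/631⌉−⌈0/631⌉ = 1−0 = 1  ← one
n=1: ⌈94/631⌉−⌈47/631⌉ = 1−1 = 0
n=2: ⌈141/631⌉−⌈94/631⌉ = 1−1 = 0
  …
n=13: ⌈658/631⌉−⌈611/631⌉ = 2−1 = 1  ← one
n=14: ⌈705/631⌉−⌈658/631⌉ = 2−2 = 0
n=15: ⌈752/631⌉−⌈705/631⌉ = 2−2 = 0
  …
n=26: ⌈1269/631⌉−⌈1222/631⌉ = 3−2 = 1  ← one
n=27: ⌈1316/631⌉−⌈1269/631⌉ = 3−3 = 0
n=28: ⌈1363/631⌉−⌈1316/631⌉ = 3−3 = 0
  …
n=40: ⌈1927/631⌉−⌈1880/631⌉ = 4−3 = 1  ← one
n=41: ⌈1974/631⌉−⌈1927/631⌉ = 4−4 = 0
n=42: ⌈2021/631⌉−⌈1974/631⌉ = 4−4 = 0
  …
n=53: ⌈2538/631⌉−⌈2491/631⌉ = 5−4 = 1  ← one
n=54: ⌈2585/631⌉−⌈2538/631⌉ = 5−5 = 0
n=55: ⌈2632/631⌉−⌈2585/631⌉ = 5−5 = 0
  …
n=67: ⌈3196/631⌉−⌈3149/631⌉ = 6−5 = 1  ← one
n=68: ⌈3243/631⌉−⌈3196/631⌉ = 6−6 = 0
n=69: ⌈3290/631⌉−⌈3243/631⌉ = 6−6 = 0
  …
n=80: ⌈3807/631⌉−⌈3760/631⌉ = 7−6 = 1  ← one
n=81: ⌈3854/631⌉−⌈3807/631⌉ = 7−7 = 0
n=82: ⌈3901/631⌉−⌈3854/631⌉ = 7−7 = 0
  …
n=93: ⌈4418/631⌉−⌈4371/631⌉ = 8−7 = 1  ← one
n=94: ⌈4465/631⌉−⌈4418/631⌉ = 8−8 = 0
n=95: ⌈4512/631⌉−⌈4465/631⌉ = 8−8 = 0
  …
n=107: ⌈5076/631⌉−⌈5029/631⌉ = 9−8 = 1  ← one
n=108: ⌈5123/631⌉−⌈5076/631⌉ = 9−9 = 0
n=109: ⌈5170/631⌉−⌈5123/631⌉ = 9−9 = 0
  …
n=120: ⌈5687/631⌉−⌈5640/631⌉ = 10−9 = 1  ← one
positions of the first 10 ones: 0 13 26 40 53 67 80 93 107 120

0 13 26 40 53 67 80 93 107 120


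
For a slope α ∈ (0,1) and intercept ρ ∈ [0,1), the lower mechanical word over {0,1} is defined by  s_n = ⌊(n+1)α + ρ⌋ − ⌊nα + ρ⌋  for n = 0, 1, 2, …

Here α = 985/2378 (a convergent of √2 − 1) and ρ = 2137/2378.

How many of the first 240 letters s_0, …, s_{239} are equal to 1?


#1s = Σ_{n=0}^{239} s_n = Σ_{n=0}^{239} (⌊(n+1)α+ρ⌋ − ⌊nα+ρ⌋)
the sum telescopes: every ⌊nα+ρ⌋ with 0 < n < 240 appears once with + and once with −, leaving ⌊240α+ρ⌋ − ⌊0·α+ρ⌋
240α + ρ = (240·985 + 2137) / 2378 = 238537/2378
ρ = 2137/2378
⌊238537/2378⌋ = 100,  ⌊2137/2378⌋ = 0
#1s = 100 − 0 = 100

100


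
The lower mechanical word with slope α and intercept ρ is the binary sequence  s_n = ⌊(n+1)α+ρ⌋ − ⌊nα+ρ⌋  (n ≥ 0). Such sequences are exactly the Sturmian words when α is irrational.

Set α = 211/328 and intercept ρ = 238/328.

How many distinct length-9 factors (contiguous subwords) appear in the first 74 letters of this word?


t_n = ⌊(n·211+238)/328⌋ for n = 0 … 74:
  n=0…9: ⌊238/328⌋=0 ⌊449/328⌋=1 ⌊660/328⌋=2 ⌊871/328⌋=2 ⌊1082/328⌋=3 ⌊1293/328⌋=3 ⌊1504/328⌋=4 ⌊1715/328⌋=5 ⌊1926/328⌋=5 ⌊2137/328⌋=6
  n=10…19: ⌊2348/328⌋=7 ⌊2559/328⌋=7 ⌊2770/328⌋=8 ⌊2981/328⌋=9 ⌊3192/328⌋=9 ⌊3403/328⌋=10 ⌊3614/328⌋=11 ⌊3825/328⌋=11 ⌊4036/328⌋=12 ⌊4247/328⌋=12
  n=20…29: ⌊4458/328⌋=13 ⌊4669/328⌋=14 ⌊4880/328⌋=14 ⌊5091/328⌋=15 ⌊5302/328⌋=16 ⌊5513/328⌋=16 ⌊5724/328⌋=17 ⌊5935/328⌋=18 ⌊6146/328⌋=18 ⌊6357/328⌋=19
  n=30…39: ⌊6568/328⌋=20 ⌊6779/328⌋=20 ⌊6990/328⌋=21 ⌊7201/328⌋=21 ⌊7412/328⌋=22 ⌊7623/328⌋=23 ⌊7834/328⌋=23 ⌊8045/328⌋=24 ⌊8256/328⌋=25 ⌊8467/328⌋=25
  n=40…49: ⌊8678/328⌋=26 ⌊8889/328⌋=27 ⌊9100/328⌋=27 ⌊9311/328⌋=28 ⌊9522/328⌋=29 ⌊9733/328⌋=29 ⌊9944/328⌋=30 ⌊10155/328⌋=30 ⌊10366/328⌋=31 ⌊10577/328⌋=32
  n=50…59: ⌊10788/328⌋=32 ⌊10999/328⌋=33 ⌊11210/328⌋=34 ⌊11421/328⌋=34 ⌊11632/328⌋=35 ⌊11843/328⌋=36 ⌊12054/328⌋=36 ⌊12265/328⌋=37 ⌊12476/328⌋=38 ⌊12687/328⌋=38
  n=60…69: ⌊12898/328⌋=39 ⌊13109/328⌋=39 ⌊13320/328⌋=40 ⌊13531/328⌋=41 ⌊13742/328⌋=41 ⌊13953/328⌋=42 ⌊14164/328⌋=43 ⌊14375/328⌋=43 ⌊14586/328⌋=44 ⌊14797/328⌋=45
  n=70…74: ⌊15008/328⌋=45 ⌊15219/328⌋=46 ⌊15430/328⌋=47 ⌊15641/328⌋=47 ⌊15852/328⌋=48
s_n = t_(n+1) − t_n for n = 0 … 73 gives
prefix = 11010110110110110101101101101101011011011011010110110110110101101101101101
slide a length-9 window over [0..8] … [65..73] (66 windows); first occurrence of each distinct factor:
  [  0..  8] 110101101
  [  1..  9] 101011011
  [  2.. 10] 010110110
  [  3.. 11] 101101101
  [  4.. 12] 011011011
  [  5.. 13] 110110110
  [ 10.. 18] 011011010
  [ 11.. 19] 110110101
  [ 12.. 20] 101101011
  [ 13.. 21] 011010110
  (the other 56 windows repeat one of these)
distinct factors: {010110110, 011010110, 011011010, 011011011, 101011011, 101101011, 101101101, 110101101, 110110101, 110110110}
count = 10  (Sturmian bound for length 9 is 10)

10


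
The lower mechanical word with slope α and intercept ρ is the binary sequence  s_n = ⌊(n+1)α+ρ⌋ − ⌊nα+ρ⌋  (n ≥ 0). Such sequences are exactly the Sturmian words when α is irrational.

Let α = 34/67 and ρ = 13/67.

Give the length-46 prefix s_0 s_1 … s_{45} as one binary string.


0101010101010101010101010101010101010101101010

n=0: ⌊(1·34+13)/67⌋ − ⌊(0·34+13)/67⌋ = ⌊47/67⌋ − ⌊13/67⌋ = 0 − 0 = 0
n=1: ⌊(2·34+13)/67⌋ − ⌊(1·34+13)/67⌋ = ⌊81/67⌋ − ⌊47/67⌋ = 1 − 0 = 1
n=2: ⌊(3·34+13)/67⌋ − ⌊(2·34+13)/67⌋ = ⌊115/67⌋ − ⌊81/67⌋ = 1 − 1 = 0
n=3: ⌊(4·34+13)/67⌋ − ⌊(3·34+13)/67⌋ = ⌊149/67⌋ − ⌊115/67⌋ = 2 − 1 = 1
n=4: ⌊(5·34+13)/67⌋ − ⌊(4·34+13)/67⌋ = ⌊183/67⌋ − ⌊149/67⌋ = 2 − 2 = 0
n=5: ⌊(6·34+13)/67⌋ − ⌊(5·34+13)/67⌋ = ⌊217/67⌋ − ⌊183/67⌋ = 3 − 2 = 1
n=6: ⌊(7·34+13)/67⌋ − ⌊(6·34+13)/67⌋ = ⌊251/67⌋ − ⌊217/67⌋ = 3 − 3 = 0
n=7: ⌊(8·34+13)/67⌋ − ⌊(7·34+13)/67⌋ = ⌊285/67⌋ − ⌊251/67⌋ = 4 − 3 = 1
n=8: ⌊(9·34+13)/67⌋ − ⌊(8·34+13)/67⌋ = ⌊319/67⌋ − ⌊285/67⌋ = 4 − 4 = 0
n=9: ⌊(10·34+13)/67⌋ − ⌊(9·34+13)/67⌋ = ⌊353/67⌋ − ⌊319/67⌋ = 5 − 4 = 1
n=10: ⌊(11·34+13)/67⌋ − ⌊(10·34+13)/67⌋ = ⌊387/67⌋ − ⌊353/67⌋ = 5 − 5 = 0
n=11: ⌊(12·34+13)/67⌋ − ⌊(11·34+13)/67⌋ = ⌊421/67⌋ − ⌊387/67⌋ = 6 − 5 = 1
n=12: ⌊(13·34+13)/67⌋ − ⌊(12·34+13)/67⌋ = ⌊455/67⌋ − ⌊421/67⌋ = 6 − 6 = 0
n=13: ⌊(14·34+13)/67⌋ − ⌊(13·34+13)/67⌋ = ⌊489/67⌋ − ⌊455/67⌋ = 7 − 6 = 1
n=14: ⌊(15·34+13)/67⌋ − ⌊(14·34+13)/67⌋ = ⌊523/67⌋ − ⌊489/67⌋ = 7 − 7 = 0
n=15: ⌊(16·34+13)/67⌋ − ⌊(15·34+13)/67⌋ = ⌊557/67⌋ − ⌊523/67⌋ = 8 − 7 = 1
n=16: ⌊(17·34+13)/67⌋ − ⌊(16·34+13)/67⌋ = ⌊591/67⌋ − ⌊557/67⌋ = 8 − 8 = 0
n=17: ⌊(18·34+13)/67⌋ − ⌊(17·34+13)/67⌋ = ⌊625/67⌋ − ⌊591/67⌋ = 9 − 8 = 1
n=18: ⌊(19·34+13)/67⌋ − ⌊(18·34+13)/67⌋ = ⌊659/67⌋ − ⌊625/67⌋ = 9 − 9 = 0
n=19: ⌊(20·34+13)/67⌋ − ⌊(19·34+13)/67⌋ = ⌊693/67⌋ − ⌊659/67⌋ = 10 − 9 = 1
n=20: ⌊(21·34+13)/67⌋ − ⌊(20·34+13)/67⌋ = ⌊727/67⌋ − ⌊693/67⌋ = 10 − 10 = 0
n=21: ⌊(22·34+13)/67⌋ − ⌊(21·34+13)/67⌋ = ⌊761/67⌋ − ⌊727/67⌋ = 11 − 10 = 1
n=22: ⌊(23·34+13)/67⌋ − ⌊(22·34+13)/67⌋ = ⌊795/67⌋ − ⌊761/67⌋ = 11 − 11 = 0
n=23: ⌊(24·34+13)/67⌋ − ⌊(23·34+13)/67⌋ = ⌊829/67⌋ − ⌊795/67⌋ = 12 − 11 = 1
n=24: ⌊(25·34+13)/67⌋ − ⌊(24·34+13)/67⌋ = ⌊863/67⌋ − ⌊829/67⌋ = 12 − 12 = 0
n=25: ⌊(26·34+13)/67⌋ − ⌊(25·34+13)/67⌋ = ⌊897/67⌋ − ⌊863/67⌋ = 13 − 12 = 1
n=26: ⌊(27·34+13)/67⌋ − ⌊(26·34+13)/67⌋ = ⌊931/67⌋ − ⌊897/67⌋ = 13 − 13 = 0
n=27: ⌊(28·34+13)/67⌋ − ⌊(27·34+13)/67⌋ = ⌊965/67⌋ − ⌊931/67⌋ = 14 − 13 = 1
n=28: ⌊(29·34+13)/67⌋ − ⌊(28·34+13)/67⌋ = ⌊999/67⌋ − ⌊965/67⌋ = 14 − 14 = 0
n=29: ⌊(30·34+13)/67⌋ − ⌊(29·34+13)/67⌋ = ⌊1033/67⌋ − ⌊999/67⌋ = 15 − 14 = 1
n=30: ⌊(31·34+13)/67⌋ − ⌊(30·34+13)/67⌋ = ⌊1067/67⌋ − ⌊1033/67⌋ = 15 − 15 = 0
n=31: ⌊(32·34+13)/67⌋ − ⌊(31·34+13)/67⌋ = ⌊1101/67⌋ − ⌊1067/67⌋ = 16 − 15 = 1
n=32: ⌊(33·34+13)/67⌋ − ⌊(32·34+13)/67⌋ = ⌊1135/67⌋ − ⌊1101/67⌋ = 16 − 16 = 0
n=33: ⌊(34·34+13)/67⌋ − ⌊(33·34+13)/67⌋ = ⌊1169/67⌋ − ⌊1135/67⌋ = 17 − 16 = 1
n=34: ⌊(35·34+13)/67⌋ − ⌊(34·34+13)/67⌋ = ⌊1203/67⌋ − ⌊1169/67⌋ = 17 − 17 = 0
n=35: ⌊(36·34+13)/67⌋ − ⌊(35·34+13)/67⌋ = ⌊1237/67⌋ − ⌊1203/67⌋ = 18 − 17 = 1
n=36: ⌊(37·34+13)/67⌋ − ⌊(36·34+13)/67⌋ = ⌊1271/67⌋ − ⌊1237/67⌋ = 18 − 18 = 0
n=37: ⌊(38·34+13)/67⌋ − ⌊(37·34+13)/67⌋ = ⌊1305/67⌋ − ⌊1271/67⌋ = 19 − 18 = 1
n=38: ⌊(39·34+13)/67⌋ − ⌊(38·34+13)/67⌋ = ⌊1339/67⌋ − ⌊1305/67⌋ = 19 − 19 = 0
n=39: ⌊(40·34+13)/67⌋ − ⌊(39·34+13)/67⌋ = ⌊1373/67⌋ − ⌊1339/67⌋ = 20 − 19 = 1
n=40: ⌊(41·34+13)/67⌋ − ⌊(40·34+13)/67⌋ = ⌊1407/67⌋ − ⌊1373/67⌋ = 21 − 20 = 1
n=41: ⌊(42·34+13)/67⌋ − ⌊(41·34+13)/67⌋ = ⌊1441/67⌋ − ⌊1407/67⌋ = 21 − 21 = 0
n=42: ⌊(43·34+13)/67⌋ − ⌊(42·34+13)/67⌋ = ⌊1475/67⌋ − ⌊1441/67⌋ = 22 − 21 = 1
n=43: ⌊(44·34+13)/67⌋ − ⌊(43·34+13)/67⌋ = ⌊1509/67⌋ − ⌊1475/67⌋ = 22 − 22 = 0
n=44: ⌊(45·34+13)/67⌋ − ⌊(44·34+13)/67⌋ = ⌊1543/67⌋ − ⌊1509/67⌋ = 23 − 22 = 1
n=45: ⌊(46·34+13)/67⌋ − ⌊(45·34+13)/67⌋ = ⌊1577/67⌋ − ⌊1543/67⌋ = 23 − 23 = 0


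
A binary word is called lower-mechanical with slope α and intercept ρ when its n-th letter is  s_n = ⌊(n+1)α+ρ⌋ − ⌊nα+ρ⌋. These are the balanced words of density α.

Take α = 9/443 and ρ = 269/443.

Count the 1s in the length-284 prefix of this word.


#1s = Σ_{n=0}^{283} s_n = Σ_{n=0}^{283} (⌊(n+1)α+ρ⌋ − ⌊nα+ρ⌋)
the sum telescopes: every ⌊nα+ρ⌋ with 0 < n < 284 appears once with + and once with −, leaving ⌊284α+ρ⌋ − ⌊0·α+ρ⌋
284α + ρ = (284·9 + 269) / 443 = 2825/443
ρ = 269/443
⌊2825/443⌋ = 6,  ⌊269/443⌋ = 0
#1s = 6 − 0 = 6

6


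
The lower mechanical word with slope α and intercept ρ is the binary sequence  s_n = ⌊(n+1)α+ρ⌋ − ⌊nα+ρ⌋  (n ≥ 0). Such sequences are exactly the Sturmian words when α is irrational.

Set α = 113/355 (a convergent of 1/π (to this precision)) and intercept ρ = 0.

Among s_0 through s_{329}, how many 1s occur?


105

#1s = Σ_{n=0}^{329} s_n = Σ_{n=0}^{329} (⌊(n+1)α+ρ⌋ − ⌊nα+ρ⌋)
the sum telescopes: every ⌊nα+ρ⌋ with 0 < n < 330 appears once with + and once with −, leaving ⌊330α+ρ⌋ − ⌊0·α+ρ⌋
330α + ρ = (330·113) / 355 = 37290/355
ρ = 0/355
⌊37290/355⌋ = 105,  ⌊0/355⌋ = 0
#1s = 105 − 0 = 105


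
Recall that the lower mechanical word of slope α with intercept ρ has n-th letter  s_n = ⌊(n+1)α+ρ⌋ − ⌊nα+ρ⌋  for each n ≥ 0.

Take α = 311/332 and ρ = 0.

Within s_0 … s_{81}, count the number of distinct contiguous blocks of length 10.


11

t_n = ⌊(n·311)/332⌋ for n = 0 … 82:
  n=0…9: ⌊0/332⌋=0 ⌊311/332⌋=0 ⌊622/332⌋=1 ⌊933/332⌋=2 ⌊1244/332⌋=3 ⌊1555/332⌋=4 ⌊1866/332⌋=5 ⌊2177/332⌋=6 ⌊2488/332⌋=7 ⌊2799/332⌋=8
  n=10…19: ⌊3110/332⌋=9 ⌊3421/332⌋=10 ⌊3732/332⌋=11 ⌊4043/332⌋=12 ⌊4354/332⌋=13 ⌊4665/332⌋=14 ⌊4976/332⌋=14 ⌊5287/332⌋=15 ⌊5598/332⌋=16 ⌊5909/332⌋=17
  n=20…29: ⌊6220/332⌋=18 ⌊6531/332⌋=19 ⌊6842/332⌋=20 ⌊7153/332⌋=21 ⌊7464/332⌋=22 ⌊7775/332⌋=23 ⌊8086/332⌋=24 ⌊8397/332⌋=25 ⌊8708/332⌋=26 ⌊9019/332⌋=27
  n=30…39: ⌊9330/332⌋=28 ⌊9641/332⌋=29 ⌊9952/332⌋=29 ⌊10263/332⌋=30 ⌊10574/332⌋=31 ⌊10885/332⌋=32 ⌊11196/332⌋=33 ⌊11507/332⌋=34 ⌊11818/332⌋=35 ⌊12129/332⌋=36
  n=40…49: ⌊12440/332⌋=37 ⌊12751/332⌋=38 ⌊13062/332⌋=39 ⌊13373/332⌋=40 ⌊13684/332⌋=41 ⌊13995/332⌋=42 ⌊14306/332⌋=43 ⌊14617/332⌋=44 ⌊14928/332⌋=44 ⌊15239/332⌋=45
  n=50…59: ⌊15550/332⌋=46 ⌊15861/332⌋=47 ⌊16172/332⌋=48 ⌊16483/332⌋=49 ⌊16794/332⌋=50 ⌊17105/332⌋=51 ⌊17416/332⌋=52 ⌊17727/332⌋=53 ⌊18038/332⌋=54 ⌊18349/332⌋=55
  n=60…69: ⌊18660/332⌋=56 ⌊18971/332⌋=57 ⌊19282/332⌋=58 ⌊19593/332⌋=59 ⌊19904/332⌋=59 ⌊20215/332⌋=60 ⌊20526/332⌋=61 ⌊20837/332⌋=62 ⌊21148/332⌋=63 ⌊21459/332⌋=64
  n=70…79: ⌊21770/332⌋=65 ⌊22081/332⌋=66 ⌊22392/332⌋=67 ⌊22703/332⌋=68 ⌊23014/332⌋=69 ⌊23325/332⌋=70 ⌊23636/332⌋=71 ⌊23947/332⌋=72 ⌊24258/332⌋=73 ⌊24569/332⌋=74
  n=80…82: ⌊24880/332⌋=74 ⌊25191/332⌋=75 ⌊25502/332⌋=76
s_n = t_(n+1) − t_n for n = 0 … 81 gives
prefix = 0111111111111110111111111111111011111111111111101111111111111110111111111111111011
slide a length-10 window over [0..9] … [72..81] (73 windows); first occurrence of each distinct factor:
  [  0..  9] 0111111111
  [  1.. 10] 1111111111
  [  6.. 15] 1111111110
  [  7.. 16] 1111111101
  [  8.. 17] 1111111011
  [  9.. 18] 1111110111
  [ 10.. 19] 1111101111
  [ 11.. 20] 1111011111
  [ 12.. 21] 1110111111
  [ 13.. 22] 1101111111
  [ 14.. 23] 1011111111
  (the other 62 windows repeat one of these)
distinct factors: {0111111111, 1011111111, 1101111111, 1110111111, 1111011111, 1111101111, 1111110111, 1111111011, 1111111101, 1111111110, 1111111111}
count = 11  (Sturmian bound for length 10 is 11)


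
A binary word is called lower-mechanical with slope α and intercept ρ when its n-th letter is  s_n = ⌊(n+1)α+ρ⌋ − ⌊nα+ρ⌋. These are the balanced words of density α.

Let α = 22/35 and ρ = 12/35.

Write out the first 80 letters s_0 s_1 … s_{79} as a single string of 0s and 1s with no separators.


n=0: ⌊(1·22+12)/35⌋ − ⌊(0·22+12)/35⌋ = ⌊34/35⌋ − ⌊12/35⌋ = 0 − 0 = 0
n=1: ⌊(2·22+12)/35⌋ − ⌊(1·22+12)/35⌋ = ⌊56/35⌋ − ⌊34/35⌋ = 1 − 0 = 1
n=2: ⌊(3·22+12)/35⌋ − ⌊(2·22+12)/35⌋ = ⌊78/35⌋ − ⌊56/35⌋ = 2 − 1 = 1
n=3: ⌊(4·22+12)/35⌋ − ⌊(3·22+12)/35⌋ = ⌊100/35⌋ − ⌊78/35⌋ = 2 − 2 = 0
n=4: ⌊(5·22+12)/35⌋ − ⌊(4·22+12)/35⌋ = ⌊122/35⌋ − ⌊100/35⌋ = 3 − 2 = 1
n=5: ⌊(6·22+12)/35⌋ − ⌊(5·22+12)/35⌋ = ⌊144/35⌋ − ⌊122/35⌋ = 4 − 3 = 1
n=6: ⌊(7·22+12)/35⌋ − ⌊(6·22+12)/35⌋ = ⌊166/35⌋ − ⌊144/35⌋ = 4 − 4 = 0
n=7: ⌊(8·22+12)/35⌋ − ⌊(7·22+12)/35⌋ = ⌊188/35⌋ − ⌊166/35⌋ = 5 − 4 = 1
n=8: ⌊(9·22+12)/35⌋ − ⌊(8·22+12)/35⌋ = ⌊210/35⌋ − ⌊188/35⌋ = 6 − 5 = 1
n=9: ⌊(10·22+12)/35⌋ − ⌊(9·22+12)/35⌋ = ⌊232/35⌋ − ⌊210/35⌋ = 6 − 6 = 0
n=10: ⌊(11·22+12)/35⌋ − ⌊(10·22+12)/35⌋ = ⌊254/35⌋ − ⌊232/35⌋ = 7 − 6 = 1
n=11: ⌊(12·22+12)/35⌋ − ⌊(11·22+12)/35⌋ = ⌊276/35⌋ − ⌊254/35⌋ = 7 − 7 = 0
n=12: ⌊(13·22+12)/35⌋ − ⌊(12·22+12)/35⌋ = ⌊298/35⌋ − ⌊276/35⌋ = 8 − 7 = 1
n=13: ⌊(14·22+12)/35⌋ − ⌊(13·22+12)/35⌋ = ⌊320/35⌋ − ⌊298/35⌋ = 9 − 8 = 1
n=14: ⌊(15·22+12)/35⌋ − ⌊(14·22+12)/35⌋ = ⌊342/35⌋ − ⌊320/35⌋ = 9 − 9 = 0
n=15: ⌊(16·22+12)/35⌋ − ⌊(15·22+12)/35⌋ = ⌊364/35⌋ − ⌊342/35⌋ = 10 − 9 = 1
n=16: ⌊(17·22+12)/35⌋ − ⌊(16·22+12)/35⌋ = ⌊386/35⌋ − ⌊364/35⌋ = 11 − 10 = 1
n=17: ⌊(18·22+12)/35⌋ − ⌊(17·22+12)/35⌋ = ⌊408/35⌋ − ⌊386/35⌋ = 11 − 11 = 0
n=18: ⌊(19·22+12)/35⌋ − ⌊(18·22+12)/35⌋ = ⌊430/35⌋ − ⌊408/35⌋ = 12 − 11 = 1
n=19: ⌊(20·22+12)/35⌋ − ⌊(19·22+12)/35⌋ = ⌊452/35⌋ − ⌊430/35⌋ = 12 − 12 = 0
n=20: ⌊(21·22+12)/35⌋ − ⌊(20·22+12)/35⌋ = ⌊474/35⌋ − ⌊452/35⌋ = 13 − 12 = 1
n=21: ⌊(22·22+12)/35⌋ − ⌊(21·22+12)/35⌋ = ⌊496/35⌋ − ⌊474/35⌋ = 14 − 13 = 1
n=22: ⌊(23·22+12)/35⌋ − ⌊(22·22+12)/35⌋ = ⌊518/35⌋ − ⌊496/35⌋ = 14 − 14 = 0
n=23: ⌊(24·22+12)/35⌋ − ⌊(23·22+12)/35⌋ = ⌊540/35⌋ − ⌊518/35⌋ = 15 − 14 = 1
n=24: ⌊(25·22+12)/35⌋ − ⌊(24·22+12)/35⌋ = ⌊562/35⌋ − ⌊540/35⌋ = 16 − 15 = 1
n=25: ⌊(26·22+12)/35⌋ − ⌊(25·22+12)/35⌋ = ⌊584/35⌋ − ⌊562/35⌋ = 16 − 16 = 0
n=26: ⌊(27·22+12)/35⌋ − ⌊(26·22+12)/35⌋ = ⌊606/35⌋ − ⌊584/35⌋ = 17 − 16 = 1
n=27: ⌊(28·22+12)/35⌋ − ⌊(27·22+12)/35⌋ = ⌊628/35⌋ − ⌊606/35⌋ = 17 − 17 = 0
n=28: ⌊(29·22+12)/35⌋ − ⌊(28·22+12)/35⌋ = ⌊650/35⌋ − ⌊628/35⌋ = 18 − 17 = 1
n=29: ⌊(30·22+12)/35⌋ − ⌊(29·22+12)/35⌋ = ⌊672/35⌋ − ⌊650/35⌋ = 19 − 18 = 1
n=30: ⌊(31·22+12)/35⌋ − ⌊(30·22+12)/35⌋ = ⌊694/35⌋ − ⌊672/35⌋ = 19 − 19 = 0
n=31: ⌊(32·22+12)/35⌋ − ⌊(31·22+12)/35⌋ = ⌊716/35⌋ − ⌊694/35⌋ = 20 − 19 = 1
n=32: ⌊(33·22+12)/35⌋ − ⌊(32·22+12)/35⌋ = ⌊738/35⌋ − ⌊716/35⌋ = 21 − 20 = 1
n=33: ⌊(34·22+12)/35⌋ − ⌊(33·22+12)/35⌋ = ⌊760/35⌋ − ⌊738/35⌋ = 21 − 21 = 0
n=34: ⌊(35·22+12)/35⌋ − ⌊(34·22+12)/35⌋ = ⌊782/35⌋ − ⌊760/35⌋ = 22 − 21 = 1
n=35: ⌊(36·22+12)/35⌋ − ⌊(35·22+12)/35⌋ = ⌊804/35⌋ − ⌊782/35⌋ = 22 − 22 = 0
n=36: ⌊(37·22+12)/35⌋ − ⌊(36·22+12)/35⌋ = ⌊826/35⌋ − ⌊804/35⌋ = 23 − 22 = 1
n=37: ⌊(38·22+12)/35⌋ − ⌊(37·22+12)/35⌋ = ⌊848/35⌋ − ⌊826/35⌋ = 24 − 23 = 1
n=38: ⌊(39·22+12)/35⌋ − ⌊(38·22+12)/35⌋ = ⌊870/35⌋ − ⌊848/35⌋ = 24 − 24 = 0
n=39: ⌊(40·22+12)/35⌋ − ⌊(39·22+12)/35⌋ = ⌊892/35⌋ − ⌊870/35⌋ = 25 − 24 = 1
n=40: ⌊(41·22+12)/35⌋ − ⌊(40·22+12)/35⌋ = ⌊914/35⌋ − ⌊892/35⌋ = 26 − 25 = 1
n=41: ⌊(42·22+12)/35⌋ − ⌊(41·22+12)/35⌋ = ⌊936/35⌋ − ⌊914/35⌋ = 26 − 26 = 0
n=42: ⌊(43·22+12)/35⌋ − ⌊(42·22+12)/35⌋ = ⌊958/35⌋ − ⌊936/35⌋ = 27 − 26 = 1
n=43: ⌊(44·22+12)/35⌋ − ⌊(43·22+12)/35⌋ = ⌊980/35⌋ − ⌊958/35⌋ = 28 − 27 = 1
n=44: ⌊(45·22+12)/35⌋ − ⌊(44·22+12)/35⌋ = ⌊1002/35⌋ − ⌊980/35⌋ = 28 − 28 = 0
n=45: ⌊(46·22+12)/35⌋ − ⌊(45·22+12)/35⌋ = ⌊1024/35⌋ − ⌊1002/35⌋ = 29 − 28 = 1
n=46: ⌊(47·22+12)/35⌋ − ⌊(46·22+12)/35⌋ = ⌊1046/35⌋ − ⌊1024/35⌋ = 29 − 29 = 0
n=47: ⌊(48·22+12)/35⌋ − ⌊(47·22+12)/35⌋ = ⌊1068/35⌋ − ⌊1046/35⌋ = 30 − 29 = 1
n=48: ⌊(49·22+12)/35⌋ − ⌊(48·22+12)/35⌋ = ⌊1090/35⌋ − ⌊1068/35⌋ = 31 − 30 = 1
n=49: ⌊(50·22+12)/35⌋ − ⌊(49·22+12)/35⌋ = ⌊1112/35⌋ − ⌊1090/35⌋ = 31 − 31 = 0
n=50: ⌊(51·22+12)/35⌋ − ⌊(50·22+12)/35⌋ = ⌊1134/35⌋ − ⌊1112/35⌋ = 32 − 31 = 1
n=51: ⌊(52·22+12)/35⌋ − ⌊(51·22+12)/35⌋ = ⌊1156/35⌋ − ⌊1134/35⌋ = 33 − 32 = 1
n=52: ⌊(53·22+12)/35⌋ − ⌊(52·22+12)/35⌋ = ⌊1178/35⌋ − ⌊1156/35⌋ = 33 − 33 = 0
n=53: ⌊(54·22+12)/35⌋ − ⌊(53·22+12)/35⌋ = ⌊1200/35⌋ − ⌊1178/35⌋ = 34 − 33 = 1
n=54: ⌊(55·22+12)/35⌋ − ⌊(54·22+12)/35⌋ = ⌊1222/35⌋ − ⌊1200/35⌋ = 34 − 34 = 0
n=55: ⌊(56·22+12)/35⌋ − ⌊(55·22+12)/35⌋ = ⌊1244/35⌋ − ⌊1222/35⌋ = 35 − 34 = 1
n=56: ⌊(57·22+12)/35⌋ − ⌊(56·22+12)/35⌋ = ⌊1266/35⌋ − ⌊1244/35⌋ = 36 − 35 = 1
n=57: ⌊(58·22+12)/35⌋ − ⌊(57·22+12)/35⌋ = ⌊1288/35⌋ − ⌊1266/35⌋ = 36 − 36 = 0
n=58: ⌊(59·22+12)/35⌋ − ⌊(58·22+12)/35⌋ = ⌊1310/35⌋ − ⌊1288/35⌋ = 37 − 36 = 1
n=59: ⌊(60·22+12)/35⌋ − ⌊(59·22+12)/35⌋ = ⌊1332/35⌋ − ⌊1310/35⌋ = 38 − 37 = 1
n=60: ⌊(61·22+12)/35⌋ − ⌊(60·22+12)/35⌋ = ⌊1354/35⌋ − ⌊1332/35⌋ = 38 − 38 = 0
n=61: ⌊(62·22+12)/35⌋ − ⌊(61·22+12)/35⌋ = ⌊1376/35⌋ − ⌊1354/35⌋ = 39 − 38 = 1
n=62: ⌊(63·22+12)/35⌋ − ⌊(62·22+12)/35⌋ = ⌊1398/35⌋ − ⌊1376/35⌋ = 39 − 39 = 0
n=63: ⌊(64·22+12)/35⌋ − ⌊(63·22+12)/35⌋ = ⌊1420/35⌋ − ⌊1398/35⌋ = 40 − 39 = 1
n=64: ⌊(65·22+12)/35⌋ − ⌊(64·22+12)/35⌋ = ⌊1442/35⌋ − ⌊1420/35⌋ = 41 − 40 = 1
n=65: ⌊(66·22+12)/35⌋ − ⌊(65·22+12)/35⌋ = ⌊1464/35⌋ − ⌊1442/35⌋ = 41 − 41 = 0
n=66: ⌊(67·22+12)/35⌋ − ⌊(66·22+12)/35⌋ = ⌊1486/35⌋ − ⌊1464/35⌋ = 42 − 41 = 1
n=67: ⌊(68·22+12)/35⌋ − ⌊(67·22+12)/35⌋ = ⌊1508/35⌋ − ⌊1486/35⌋ = 43 − 42 = 1
n=68: ⌊(69·22+12)/35⌋ − ⌊(68·22+12)/35⌋ = ⌊1530/35⌋ − ⌊1508/35⌋ = 43 − 43 = 0
n=69: ⌊(70·22+12)/35⌋ − ⌊(69·22+12)/35⌋ = ⌊1552/35⌋ − ⌊1530/35⌋ = 44 − 43 = 1
n=70: ⌊(71·22+12)/35⌋ − ⌊(70·22+12)/35⌋ = ⌊1574/35⌋ − ⌊1552/35⌋ = 44 − 44 = 0
n=71: ⌊(72·22+12)/35⌋ − ⌊(71·22+12)/35⌋ = ⌊1596/35⌋ − ⌊1574/35⌋ = 45 − 44 = 1
n=72: ⌊(73·22+12)/35⌋ − ⌊(72·22+12)/35⌋ = ⌊1618/35⌋ − ⌊1596/35⌋ = 46 − 45 = 1
n=73: ⌊(74·22+12)/35⌋ − ⌊(73·22+12)/35⌋ = ⌊1640/35⌋ − ⌊1618/35⌋ = 46 − 46 = 0
n=74: ⌊(75·22+12)/35⌋ − ⌊(74·22+12)/35⌋ = ⌊1662/35⌋ − ⌊1640/35⌋ = 47 − 46 = 1
n=75: ⌊(76·22+12)/35⌋ − ⌊(75·22+12)/35⌋ = ⌊1684/35⌋ − ⌊1662/35⌋ = 48 − 47 = 1
n=76: ⌊(77·22+12)/35⌋ − ⌊(76·22+12)/35⌋ = ⌊1706/35⌋ − ⌊1684/35⌋ = 48 − 48 = 0
n=77: ⌊(78·22+12)/35⌋ − ⌊(77·22+12)/35⌋ = ⌊1728/35⌋ − ⌊1706/35⌋ = 49 − 48 = 1
n=78: ⌊(79·22+12)/35⌋ − ⌊(78·22+12)/35⌋ = ⌊1750/35⌋ − ⌊1728/35⌋ = 50 − 49 = 1
n=79: ⌊(80·22+12)/35⌋ − ⌊(79·22+12)/35⌋ = ⌊1772/35⌋ − ⌊1750/35⌋ = 50 − 50 = 0

01101101101011011010110110101101101011011011010110110101101101011011010110110110


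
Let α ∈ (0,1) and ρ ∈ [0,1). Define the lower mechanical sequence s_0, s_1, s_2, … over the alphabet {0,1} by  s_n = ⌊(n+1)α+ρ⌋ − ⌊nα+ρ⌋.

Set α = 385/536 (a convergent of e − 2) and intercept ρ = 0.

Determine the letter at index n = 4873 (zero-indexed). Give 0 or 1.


(n+1)α + ρ = (4874·385) / 536 = 1876490/536
nα + ρ     = (4873·385) / 536 = 1876105/536
⌊1876490/536⌋ = 3500,  ⌊1876105/536⌋ = 3500
s_{4873} = 3500 − 3500 = 0

0


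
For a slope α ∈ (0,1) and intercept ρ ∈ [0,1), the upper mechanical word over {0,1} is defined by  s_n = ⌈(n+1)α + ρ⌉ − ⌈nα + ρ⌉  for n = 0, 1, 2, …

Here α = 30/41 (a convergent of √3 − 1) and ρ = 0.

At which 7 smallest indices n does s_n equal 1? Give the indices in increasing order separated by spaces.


n=0: ⌈30/41⌉−⌈0/41⌉ = 1−0 = 1  ← one
n=1: ⌈60/41⌉−⌈30/41⌉ = 2−1 = 1  ← one
n=2: ⌈90/41⌉−⌈60/41⌉ = 3−2 = 1  ← one
n=3: ⌈120/41⌉−⌈90/41⌉ = 3−3 = 0
n=4: ⌈150/41⌉−⌈120/41⌉ = 4−3 = 1  ← one
n=5: ⌈180/41⌉−⌈150/41⌉ = 5−4 = 1  ← one
n=6: ⌈210/41⌉−⌈180/41⌉ = 6−5 = 1  ← one
n=7: ⌈240/41⌉−⌈210/41⌉ = 6−6 = 0
n=8: ⌈270/41⌉−⌈240/41⌉ = 7−6 = 1  ← one
positions of the first 7 ones: 0 1 2 4 5 6 8

0 1 2 4 5 6 8


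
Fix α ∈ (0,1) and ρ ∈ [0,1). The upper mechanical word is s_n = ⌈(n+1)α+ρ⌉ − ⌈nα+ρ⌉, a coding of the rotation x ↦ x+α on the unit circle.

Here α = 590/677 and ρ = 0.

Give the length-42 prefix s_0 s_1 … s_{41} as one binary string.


n=0: ⌈(1·590)/677⌉ − ⌈(0·590)/677⌉ = ⌈590/677⌉ − ⌈0/677⌉ = 1 − 0 = 1
n=1: ⌈(2·590)/677⌉ − ⌈(1·590)/677⌉ = ⌈1180/677⌉ − ⌈590/677⌉ = 2 − 1 = 1
n=2: ⌈(3·590)/677⌉ − ⌈(2·590)/677⌉ = ⌈1770/677⌉ − ⌈1180/677⌉ = 3 − 2 = 1
n=3: ⌈(4·590)/677⌉ − ⌈(3·590)/677⌉ = ⌈2360/677⌉ − ⌈1770/677⌉ = 4 − 3 = 1
n=4: ⌈(5·590)/677⌉ − ⌈(4·590)/677⌉ = ⌈2950/677⌉ − ⌈2360/677⌉ = 5 − 4 = 1
n=5: ⌈(6·590)/677⌉ − ⌈(5·590)/677⌉ = ⌈3540/677⌉ − ⌈2950/677⌉ = 6 − 5 = 1
n=6: ⌈(7·590)/677⌉ − ⌈(6·590)/677⌉ = ⌈4130/677⌉ − ⌈3540/677⌉ = 7 − 6 = 1
n=7: ⌈(8·590)/677⌉ − ⌈(7·590)/677⌉ = ⌈4720/677⌉ − ⌈4130/677⌉ = 7 − 7 = 0
n=8: ⌈(9·590)/677⌉ − ⌈(8·590)/677⌉ = ⌈5310/677⌉ − ⌈4720/677⌉ = 8 − 7 = 1
n=9: ⌈(10·590)/677⌉ − ⌈(9·590)/677⌉ = ⌈5900/677⌉ − ⌈5310/677⌉ = 9 − 8 = 1
n=10: ⌈(11·590)/677⌉ − ⌈(10·590)/677⌉ = ⌈6490/677⌉ − ⌈5900/677⌉ = 10 − 9 = 1
n=11: ⌈(12·590)/677⌉ − ⌈(11·590)/677⌉ = ⌈7080/677⌉ − ⌈6490/677⌉ = 11 − 10 = 1
n=12: ⌈(13·590)/677⌉ − ⌈(12·590)/677⌉ = ⌈7670/677⌉ − ⌈7080/677⌉ = 12 − 11 = 1
n=13: ⌈(14·590)/677⌉ − ⌈(13·590)/677⌉ = ⌈8260/677⌉ − ⌈7670/677⌉ = 13 − 12 = 1
n=14: ⌈(15·590)/677⌉ − ⌈(14·590)/677⌉ = ⌈8850/677⌉ − ⌈8260/677⌉ = 14 − 13 = 1
n=15: ⌈(16·590)/677⌉ − ⌈(15·590)/677⌉ = ⌈9440/677⌉ − ⌈8850/677⌉ = 14 − 14 = 0
n=16: ⌈(17·590)/677⌉ − ⌈(16·590)/677⌉ = ⌈10030/677⌉ − ⌈9440/677⌉ = 15 − 14 = 1
n=17: ⌈(18·590)/677⌉ − ⌈(17·590)/677⌉ = ⌈10620/677⌉ − ⌈10030/677⌉ = 16 − 15 = 1
n=18: ⌈(19·590)/677⌉ − ⌈(18·590)/677⌉ = ⌈11210/677⌉ − ⌈10620/677⌉ = 17 − 16 = 1
n=19: ⌈(20·590)/677⌉ − ⌈(19·590)/677⌉ = ⌈11800/677⌉ − ⌈11210/677⌉ = 18 − 17 = 1
n=20: ⌈(21·590)/677⌉ − ⌈(20·590)/677⌉ = ⌈12390/677⌉ − ⌈11800/677⌉ = 19 − 18 = 1
n=21: ⌈(22·590)/677⌉ − ⌈(21·590)/677⌉ = ⌈12980/677⌉ − ⌈12390/677⌉ = 20 − 19 = 1
n=22: ⌈(23·590)/677⌉ − ⌈(22·590)/677⌉ = ⌈13570/677⌉ − ⌈12980/677⌉ = 21 − 20 = 1
n=23: ⌈(24·590)/677⌉ − ⌈(23·590)/677⌉ = ⌈14160/677⌉ − ⌈13570/677⌉ = 21 − 21 = 0
n=24: ⌈(25·590)/677⌉ − ⌈(24·590)/677⌉ = ⌈14750/677⌉ − ⌈14160/677⌉ = 22 − 21 = 1
n=25: ⌈(26·590)/677⌉ − ⌈(25·590)/677⌉ = ⌈15340/677⌉ − ⌈14750/677⌉ = 23 − 22 = 1
n=26: ⌈(27·590)/677⌉ − ⌈(26·590)/677⌉ = ⌈15930/677⌉ − ⌈15340/677⌉ = 24 − 23 = 1
n=27: ⌈(28·590)/677⌉ − ⌈(27·590)/677⌉ = ⌈16520/677⌉ − ⌈15930/677⌉ = 25 − 24 = 1
n=28: ⌈(29·590)/677⌉ − ⌈(28·590)/677⌉ = ⌈17110/677⌉ − ⌈16520/677⌉ = 26 − 25 = 1
n=29: ⌈(30·590)/677⌉ − ⌈(29·590)/677⌉ = ⌈17700/677⌉ − ⌈17110/677⌉ = 27 − 26 = 1
n=30: ⌈(31·590)/677⌉ − ⌈(30·590)/677⌉ = ⌈18290/677⌉ − ⌈17700/677⌉ = 28 − 27 = 1
n=31: ⌈(32·590)/677⌉ − ⌈(31·590)/677⌉ = ⌈18880/677⌉ − ⌈18290/677⌉ = 28 − 28 = 0
n=32: ⌈(33·590)/677⌉ − ⌈(32·590)/677⌉ = ⌈19470/677⌉ − ⌈18880/677⌉ = 29 − 28 = 1
n=33: ⌈(34·590)/677⌉ − ⌈(33·590)/677⌉ = ⌈20060/677⌉ − ⌈19470/677⌉ = 30 − 29 = 1
n=34: ⌈(35·590)/677⌉ − ⌈(34·590)/677⌉ = ⌈20650/677⌉ − ⌈20060/677⌉ = 31 − 30 = 1
n=35: ⌈(36·590)/677⌉ − ⌈(35·590)/677⌉ = ⌈21240/677⌉ − ⌈20650/677⌉ = 32 − 31 = 1
n=36: ⌈(37·590)/677⌉ − ⌈(36·590)/677⌉ = ⌈21830/677⌉ − ⌈21240/677⌉ = 33 − 32 = 1
n=37: ⌈(38·590)/677⌉ − ⌈(37·590)/677⌉ = ⌈22420/677⌉ − ⌈21830/677⌉ = 34 − 33 = 1
n=38: ⌈(39·590)/677⌉ − ⌈(38·590)/677⌉ = ⌈23010/677⌉ − ⌈22420/677⌉ = 34 − 34 = 0
n=39: ⌈(40·590)/677⌉ − ⌈(39·590)/677⌉ = ⌈23600/677⌉ − ⌈23010/677⌉ = 35 − 34 = 1
n=40: ⌈(41·590)/677⌉ − ⌈(40·590)/677⌉ = ⌈24190/677⌉ − ⌈23600/677⌉ = 36 − 35 = 1
n=41: ⌈(42·590)/677⌉ − ⌈(41·590)/677⌉ = ⌈24780/677⌉ − ⌈24190/677⌉ = 37 − 36 = 1

111111101111111011111110111111101111110111
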